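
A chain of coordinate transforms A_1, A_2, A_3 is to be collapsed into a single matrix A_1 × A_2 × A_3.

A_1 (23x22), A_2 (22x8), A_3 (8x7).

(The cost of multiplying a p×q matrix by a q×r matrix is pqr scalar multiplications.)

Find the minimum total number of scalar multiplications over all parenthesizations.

Order (A_1 × (A_2 × A_3)): (A_2 × A_3): 22×8 by 8×7 → 22×7, cost 22·8·7 = 1232; (A_1 × (A_2 × A_3)): 23×22 by 22×7 → 23×7, cost 23·22·7 = 3542; cumulative 4774. Total 4774.
Order ((A_1 × A_2) × A_3): (A_1 × A_2): 23×22 by 22×8 → 23×8, cost 23·22·8 = 4048; ((A_1 × A_2) × A_3): 23×8 by 8×7 → 23×7, cost 23·8·7 = 1288; cumulative 5336. Total 5336.
Minimum: 4774.

4774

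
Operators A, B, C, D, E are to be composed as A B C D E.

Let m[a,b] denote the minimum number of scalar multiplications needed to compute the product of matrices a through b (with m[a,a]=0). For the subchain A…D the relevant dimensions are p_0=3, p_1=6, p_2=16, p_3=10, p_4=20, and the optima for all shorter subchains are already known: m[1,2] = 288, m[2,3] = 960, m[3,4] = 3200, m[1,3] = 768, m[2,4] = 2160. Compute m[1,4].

m[1,4] = min over k∈[1,3] of m[1,k]+m[k+1,4]+p_{0}·p_k·p_{4}.
k=1: 0 + 2160 + 3·6·20 = 2520; k=2: 288 + 3200 + 3·16·20 = 4448; k=3: 768 + 0 + 3·10·20 = 1368.
Minimum: 1368 at k=3.

1368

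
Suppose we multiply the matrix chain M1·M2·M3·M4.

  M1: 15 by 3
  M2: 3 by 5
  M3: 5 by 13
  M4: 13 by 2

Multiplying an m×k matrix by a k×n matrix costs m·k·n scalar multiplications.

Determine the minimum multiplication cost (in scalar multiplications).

Adjacent pairs: M1M2 = 15·3·5 = 225; M2M3 = 3·5·13 = 195; M3M4 = 5·13·2 = 130.
Length 3: M1..M3: k=1: 0+195+15·3·13=780; k=2: 225+0+15·5·13=1200 → min 780 | M2..M4: k=2: 0+130+3·5·2=160; k=3: 195+0+3·13·2=273 → min 160.
Length 4: M1..M4: k=1: 0+160+15·3·2=250; k=2: 225+130+15·5·2=505; k=3: 780+0+15·13·2=1170 → min 250.
Optimal order: (M1·(M2·(M3·M4))) with cost 250.

250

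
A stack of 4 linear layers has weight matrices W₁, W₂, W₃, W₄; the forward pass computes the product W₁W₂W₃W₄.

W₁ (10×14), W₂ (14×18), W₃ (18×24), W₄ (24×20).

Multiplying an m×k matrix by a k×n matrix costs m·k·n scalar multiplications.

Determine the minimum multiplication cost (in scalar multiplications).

Adjacent pairs: W₁W₂ = 10·14·18 = 2520; W₂W₃ = 14·18·24 = 6048; W₃W₄ = 18·24·20 = 8640.
Length 3: W₁..W₃: k=1: 0+6048+10·14·24=9408; k=2: 2520+0+10·18·24=6840 → min 6840 | W₂..W₄: k=2: 0+8640+14·18·20=13680; k=3: 6048+0+14·24·20=12768 → min 12768.
Length 4: W₁..W₄: k=1: 0+12768+10·14·20=15568; k=2: 2520+8640+10·18·20=14760; k=3: 6840+0+10·24·20=11640 → min 11640.
Optimal order: (((W₁W₂)W₃)W₄) with cost 11640.

11640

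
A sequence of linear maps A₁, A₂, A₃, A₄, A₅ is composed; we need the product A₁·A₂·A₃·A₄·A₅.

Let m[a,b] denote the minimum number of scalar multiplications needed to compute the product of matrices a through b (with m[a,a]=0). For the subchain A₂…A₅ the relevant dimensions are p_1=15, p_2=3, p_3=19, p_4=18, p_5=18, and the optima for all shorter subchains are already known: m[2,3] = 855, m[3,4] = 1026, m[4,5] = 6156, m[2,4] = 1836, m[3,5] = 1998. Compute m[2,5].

m[2,5] = min over k∈[2,4] of m[2,k]+m[k+1,5]+p_{1}·p_k·p_{5}.
k=2: 0 + 1998 + 15·3·18 = 2808; k=3: 855 + 6156 + 15·19·18 = 12141; k=4: 1836 + 0 + 15·18·18 = 6696.
Minimum: 2808 at k=2.

2808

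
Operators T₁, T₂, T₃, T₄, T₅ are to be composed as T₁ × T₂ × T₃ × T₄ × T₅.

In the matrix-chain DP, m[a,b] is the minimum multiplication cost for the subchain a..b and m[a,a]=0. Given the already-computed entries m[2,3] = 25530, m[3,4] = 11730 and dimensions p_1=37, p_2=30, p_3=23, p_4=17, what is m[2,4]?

m[2,4] = min over k∈[2,3] of m[2,k]+m[k+1,4]+p_{1}·p_k·p_{4}.
k=2: 0 + 11730 + 37·30·17 = 30600; k=3: 25530 + 0 + 37·23·17 = 39997.
Minimum: 30600 at k=2.

30600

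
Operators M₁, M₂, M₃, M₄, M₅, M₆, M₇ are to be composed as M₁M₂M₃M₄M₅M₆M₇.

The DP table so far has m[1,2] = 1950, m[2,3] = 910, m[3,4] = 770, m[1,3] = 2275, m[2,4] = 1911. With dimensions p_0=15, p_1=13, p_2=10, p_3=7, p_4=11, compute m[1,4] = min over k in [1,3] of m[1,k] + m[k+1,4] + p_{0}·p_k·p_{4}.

3430

m[1,4] = min over k∈[1,3] of m[1,k]+m[k+1,4]+p_{0}·p_k·p_{4}.
k=1: 0 + 1911 + 15·13·11 = 4056; k=2: 1950 + 770 + 15·10·11 = 4370; k=3: 2275 + 0 + 15·7·11 = 3430.
Minimum: 3430 at k=3.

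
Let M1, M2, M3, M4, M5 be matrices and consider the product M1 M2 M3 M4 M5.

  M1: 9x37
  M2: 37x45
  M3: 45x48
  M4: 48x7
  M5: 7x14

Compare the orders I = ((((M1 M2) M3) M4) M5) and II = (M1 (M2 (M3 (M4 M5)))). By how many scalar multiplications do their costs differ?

24585

Order I = ((((M1 M2) M3) M4) M5): (M1 M2): 9×37 by 37×45 → 9×45, cost 9·37·45 = 14985; ((M1 M2) M3): 9×45 by 45×48 → 9×48, cost 9·45·48 = 19440; cumulative 34425; (((M1 M2) M3) M4): 9×48 by 48×7 → 9×7, cost 9·48·7 = 3024; cumulative 37449; ((((M1 M2) M3) M4) M5): 9×7 by 7×14 → 9×14, cost 9·7·14 = 882; cumulative 38331. Total 38331.
Order II = (M1 (M2 (M3 (M4 M5)))): (M4 M5): 48×7 by 7×14 → 48×14, cost 48·7·14 = 4704; (M3 (M4 M5)): 45×48 by 48×14 → 45×14, cost 45·48·14 = 30240; cumulative 34944; (M2 (M3 (M4 M5))): 37×45 by 45×14 → 37×14, cost 37·45·14 = 23310; cumulative 58254; (M1 (M2 (M3 (M4 M5)))): 9×37 by 37×14 → 9×14, cost 9·37·14 = 4662; cumulative 62916. Total 62916.
Difference: |38331 − 62916| = 24585.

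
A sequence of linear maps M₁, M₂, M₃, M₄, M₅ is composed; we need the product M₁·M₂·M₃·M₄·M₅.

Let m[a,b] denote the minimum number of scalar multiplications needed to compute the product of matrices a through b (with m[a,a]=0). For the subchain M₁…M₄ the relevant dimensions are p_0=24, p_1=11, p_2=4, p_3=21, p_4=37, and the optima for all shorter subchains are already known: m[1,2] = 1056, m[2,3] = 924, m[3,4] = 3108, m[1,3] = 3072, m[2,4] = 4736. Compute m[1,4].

7716

m[1,4] = min over k∈[1,3] of m[1,k]+m[k+1,4]+p_{0}·p_k·p_{4}.
k=1: 0 + 4736 + 24·11·37 = 14504; k=2: 1056 + 3108 + 24·4·37 = 7716; k=3: 3072 + 0 + 24·21·37 = 21720.
Minimum: 7716 at k=2.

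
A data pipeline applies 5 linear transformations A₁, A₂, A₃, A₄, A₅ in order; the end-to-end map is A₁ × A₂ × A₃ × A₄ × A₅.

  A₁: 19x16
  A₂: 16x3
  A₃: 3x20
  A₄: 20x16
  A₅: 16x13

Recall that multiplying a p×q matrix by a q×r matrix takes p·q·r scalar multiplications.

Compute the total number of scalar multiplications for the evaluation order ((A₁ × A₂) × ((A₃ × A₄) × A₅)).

3237

(A₁ × A₂): 19×16 by 16×3 → 19×3, cost 19·16·3 = 912
(A₃ × A₄): 3×20 by 20×16 → 3×16, cost 3·20·16 = 960
((A₃ × A₄) × A₅): 3×16 by 16×13 → 3×13, cost 3·16·13 = 624; cumulative 1584
((A₁ × A₂) × ((A₃ × A₄) × A₅)): 19×3 by 3×13 → 19×13, cost 19·3·13 = 741; cumulative 3237
Total: 3237 scalar multiplications.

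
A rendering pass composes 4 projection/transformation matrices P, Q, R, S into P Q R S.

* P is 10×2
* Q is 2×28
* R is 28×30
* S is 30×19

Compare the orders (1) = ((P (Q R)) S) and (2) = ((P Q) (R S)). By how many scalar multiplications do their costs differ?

13860

Order (1) = ((P (Q R)) S): (Q R): 2×28 by 28×30 → 2×30, cost 2·28·30 = 1680; (P (Q R)): 10×2 by 2×30 → 10×30, cost 10·2·30 = 600; cumulative 2280; ((P (Q R)) S): 10×30 by 30×19 → 10×19, cost 10·30·19 = 5700; cumulative 7980. Total 7980.
Order (2) = ((P Q) (R S)): (P Q): 10×2 by 2×28 → 10×28, cost 10·2·28 = 560; (R S): 28×30 by 30×19 → 28×19, cost 28·30·19 = 15960; ((P Q) (R S)): 10×28 by 28×19 → 10×19, cost 10·28·19 = 5320; cumulative 21840. Total 21840.
Difference: |7980 − 21840| = 13860.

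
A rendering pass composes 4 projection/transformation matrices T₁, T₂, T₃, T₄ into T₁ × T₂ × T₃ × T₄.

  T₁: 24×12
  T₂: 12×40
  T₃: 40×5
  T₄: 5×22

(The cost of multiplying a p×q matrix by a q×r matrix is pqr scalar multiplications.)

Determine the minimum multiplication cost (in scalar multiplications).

Adjacent pairs: T₁T₂ = 24·12·40 = 11520; T₂T₃ = 12·40·5 = 2400; T₃T₄ = 40·5·22 = 4400.
Length 3: T₁..T₃: k=1: 0+2400+24·12·5=3840; k=2: 11520+0+24·40·5=16320 → min 3840 | T₂..T₄: k=2: 0+4400+12·40·22=14960; k=3: 2400+0+12·5·22=3720 → min 3720.
Length 4: T₁..T₄: k=1: 0+3720+24·12·22=10056; k=2: 11520+4400+24·40·22=37040; k=3: 3840+0+24·5·22=6480 → min 6480.
Optimal order: ((T₁ × (T₂ × T₃)) × T₄) with cost 6480.

6480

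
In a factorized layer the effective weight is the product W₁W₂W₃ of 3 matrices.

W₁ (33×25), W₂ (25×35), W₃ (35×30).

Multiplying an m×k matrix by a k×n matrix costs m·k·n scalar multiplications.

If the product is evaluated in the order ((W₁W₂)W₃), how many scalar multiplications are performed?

63525

(W₁W₂): 33×25 by 25×35 → 33×35, cost 33·25·35 = 28875
((W₁W₂)W₃): 33×35 by 35×30 → 33×30, cost 33·35·30 = 34650; cumulative 63525
Total: 63525 scalar multiplications.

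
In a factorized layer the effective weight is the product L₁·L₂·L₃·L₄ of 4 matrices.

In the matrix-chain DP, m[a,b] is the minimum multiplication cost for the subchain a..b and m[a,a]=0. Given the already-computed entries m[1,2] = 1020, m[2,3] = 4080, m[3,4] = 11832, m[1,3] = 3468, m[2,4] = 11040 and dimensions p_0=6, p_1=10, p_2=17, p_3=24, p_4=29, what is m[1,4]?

m[1,4] = min over k∈[1,3] of m[1,k]+m[k+1,4]+p_{0}·p_k·p_{4}.
k=1: 0 + 11040 + 6·10·29 = 12780; k=2: 1020 + 11832 + 6·17·29 = 15810; k=3: 3468 + 0 + 6·24·29 = 7644.
Minimum: 7644 at k=3.

7644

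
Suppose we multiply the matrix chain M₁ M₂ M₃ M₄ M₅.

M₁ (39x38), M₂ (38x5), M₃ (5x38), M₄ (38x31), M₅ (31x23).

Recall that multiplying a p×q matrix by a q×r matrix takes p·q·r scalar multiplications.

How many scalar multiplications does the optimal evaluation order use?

21350

Adjacent pairs: M₁M₂ = 39·38·5 = 7410; M₂M₃ = 38·5·38 = 7220; M₃M₄ = 5·38·31 = 5890; M₄M₅ = 38·31·23 = 27094.
Length 3: M₁..M₃: k=1: 0+7220+39·38·38=63536; k=2: 7410+0+39·5·38=14820 → min 14820 | M₂..M₄: k=2: 0+5890+38·5·31=11780; k=3: 7220+0+38·38·31=51984 → min 11780 | M₃..M₅: k=3: 0+27094+5·38·23=31464; k=4: 5890+0+5·31·23=9455 → min 9455.
Length 4: M₁..M₄: k=1: 0+11780+39·38·31=57722; k=2: 7410+5890+39·5·31=19345; k=3: 14820+0+39·38·31=60762 → min 19345 | M₂..M₅: k=2: 0+9455+38·5·23=13825; k=3: 7220+27094+38·38·23=67526; k=4: 11780+0+38·31·23=38874 → min 13825.
Length 5: M₁..M₅: k=1: 0+13825+39·38·23=47911; k=2: 7410+9455+39·5·23=21350; k=3: 14820+27094+39·38·23=76000; k=4: 19345+0+39·31·23=47152 → min 21350.
Optimal order: ((M₁ M₂) ((M₃ M₄) M₅)) with cost 21350.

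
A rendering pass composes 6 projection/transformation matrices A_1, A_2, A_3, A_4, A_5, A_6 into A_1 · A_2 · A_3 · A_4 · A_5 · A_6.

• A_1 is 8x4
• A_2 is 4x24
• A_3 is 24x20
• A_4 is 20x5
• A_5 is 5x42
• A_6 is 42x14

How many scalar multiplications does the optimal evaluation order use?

5960

Adjacent pairs: A_1A_2 = 8·4·24 = 768; A_2A_3 = 4·24·20 = 1920; A_3A_4 = 24·20·5 = 2400; A_4A_5 = 20·5·42 = 4200; A_5A_6 = 5·42·14 = 2940.
Length 3: A_1..A_3: k=1: 0+1920+8·4·20=2560; k=2: 768+0+8·24·20=4608 → min 2560 | A_2..A_4: k=2: 0+2400+4·24·5=2880; k=3: 1920+0+4·20·5=2320 → min 2320 | A_3..A_5: k=3: 0+4200+24·20·42=24360; k=4: 2400+0+24·5·42=7440 → min 7440 | A_4..A_6: k=4: 0+2940+20·5·14=4340; k=5: 4200+0+20·42·14=15960 → min 4340.
Length 4: A_1..A_4: k=1: 0+2320+8·4·5=2480; k=2: 768+2400+8·24·5=4128; k=3: 2560+0+8·20·5=3360 → min 2480 | A_2..A_5: k=2: 0+7440+4·24·42=11472; k=3: 1920+4200+4·20·42=9480; k=4: 2320+0+4·5·42=3160 → min 3160 | A_3..A_6: k=3: 0+4340+24·20·14=11060; k=4: 2400+2940+24·5·14=7020; k=5: 7440+0+24·42·14=21552 → min 7020.
Length 5: A_1..A_5: k=1: 0+3160+8·4·42=4504; k=2: 768+7440+8·24·42=16272; k=3: 2560+4200+8·20·42=13480; k=4: 2480+0+8·5·42=4160 → min 4160 | A_2..A_6: k=2: 0+7020+4·24·14=8364; k=3: 1920+4340+4·20·14=7380; k=4: 2320+2940+4·5·14=5540; k=5: 3160+0+4·42·14=5512 → min 5512.
Length 6: A_1..A_6: k=1: 0+5512+8·4·14=5960; k=2: 768+7020+8·24·14=10476; k=3: 2560+4340+8·20·14=9140; k=4: 2480+2940+8·5·14=5980; k=5: 4160+0+8·42·14=8864 → min 5960.
Optimal order: (A_1 · ((((A_2 · A_3) · A_4) · A_5) · A_6)) with cost 5960.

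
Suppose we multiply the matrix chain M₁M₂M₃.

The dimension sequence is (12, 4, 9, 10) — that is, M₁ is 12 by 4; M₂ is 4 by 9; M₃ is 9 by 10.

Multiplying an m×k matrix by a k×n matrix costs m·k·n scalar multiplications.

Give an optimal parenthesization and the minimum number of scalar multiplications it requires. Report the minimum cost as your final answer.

840

(M₁(M₂M₃)): cost 840.
((M₁M₂)M₃): cost 1512.
Optimal: (M₁(M₂M₃)) with cost 840.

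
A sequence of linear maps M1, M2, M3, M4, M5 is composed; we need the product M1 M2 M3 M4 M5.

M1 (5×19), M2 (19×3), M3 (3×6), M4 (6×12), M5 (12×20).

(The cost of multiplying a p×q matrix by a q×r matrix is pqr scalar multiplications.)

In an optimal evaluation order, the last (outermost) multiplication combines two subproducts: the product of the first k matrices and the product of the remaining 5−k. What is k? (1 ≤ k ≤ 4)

2

Adjacent pairs: M1M2 = 5·19·3 = 285; M2M3 = 19·3·6 = 342; M3M4 = 3·6·12 = 216; M4M5 = 6·12·20 = 1440.
Length 3: M1..M3: k=1: 0+342+5·19·6=912; k=2: 285+0+5·3·6=375 → min 375 | M2..M4: k=2: 0+216+19·3·12=900; k=3: 342+0+19·6·12=1710 → min 900 | M3..M5: k=3: 0+1440+3·6·20=1800; k=4: 216+0+3·12·20=936 → min 936.
Length 4: M1..M4: k=1: 0+900+5·19·12=2040; k=2: 285+216+5·3·12=681; k=3: 375+0+5·6·12=735 → min 681 | M2..M5: k=2: 0+936+19·3·20=2076; k=3: 342+1440+19·6·20=4062; k=4: 900+0+19·12·20=5460 → min 2076.
Top-level splits: k=1: (M1..M1)·(M2..M5) → 0+2076+5·19·20 = 3976; k=2: (M1..M2)·(M3..M5) → 285+936+5·3·20 = 1521; k=3: (M1..M3)·(M4..M5) → 375+1440+5·6·20 = 2415; k=4: (M1..M4)·(M5..M5) → 681+0+5·12·20 = 1881.
Best split is after M2, i.e. k = 2.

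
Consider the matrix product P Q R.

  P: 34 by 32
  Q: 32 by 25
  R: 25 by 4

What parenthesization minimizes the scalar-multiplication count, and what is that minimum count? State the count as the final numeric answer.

(P (Q R)): cost 7552.
((P Q) R): cost 30600.
Optimal: (P (Q R)) with cost 7552.

7552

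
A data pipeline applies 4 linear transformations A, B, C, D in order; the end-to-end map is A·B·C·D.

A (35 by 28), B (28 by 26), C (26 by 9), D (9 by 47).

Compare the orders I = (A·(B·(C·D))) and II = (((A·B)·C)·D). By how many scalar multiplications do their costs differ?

42799

Order I = (A·(B·(C·D))): (C·D): 26×9 by 9×47 → 26×47, cost 26·9·47 = 10998; (B·(C·D)): 28×26 by 26×47 → 28×47, cost 28·26·47 = 34216; cumulative 45214; (A·(B·(C·D))): 35×28 by 28×47 → 35×47, cost 35·28·47 = 46060; cumulative 91274. Total 91274.
Order II = (((A·B)·C)·D): (A·B): 35×28 by 28×26 → 35×26, cost 35·28·26 = 25480; ((A·B)·C): 35×26 by 26×9 → 35×9, cost 35·26·9 = 8190; cumulative 33670; (((A·B)·C)·D): 35×9 by 9×47 → 35×47, cost 35·9·47 = 14805; cumulative 48475. Total 48475.
Difference: |91274 − 48475| = 42799.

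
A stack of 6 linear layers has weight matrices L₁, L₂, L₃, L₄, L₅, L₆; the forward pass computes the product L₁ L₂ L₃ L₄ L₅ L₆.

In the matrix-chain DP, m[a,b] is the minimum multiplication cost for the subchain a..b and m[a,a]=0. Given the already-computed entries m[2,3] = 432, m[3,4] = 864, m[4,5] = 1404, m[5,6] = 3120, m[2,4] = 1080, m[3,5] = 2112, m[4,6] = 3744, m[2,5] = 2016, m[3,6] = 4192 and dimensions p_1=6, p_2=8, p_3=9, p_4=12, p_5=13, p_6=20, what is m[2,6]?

3576

m[2,6] = min over k∈[2,5] of m[2,k]+m[k+1,6]+p_{1}·p_k·p_{6}.
k=2: 0 + 4192 + 6·8·20 = 5152; k=3: 432 + 3744 + 6·9·20 = 5256; k=4: 1080 + 3120 + 6·12·20 = 5640; k=5: 2016 + 0 + 6·13·20 = 3576.
Minimum: 3576 at k=5.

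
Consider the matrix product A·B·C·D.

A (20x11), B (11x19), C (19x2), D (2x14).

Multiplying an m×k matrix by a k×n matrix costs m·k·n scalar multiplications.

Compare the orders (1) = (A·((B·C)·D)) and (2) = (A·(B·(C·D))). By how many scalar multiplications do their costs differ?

2732

Order (1) = (A·((B·C)·D)): (B·C): 11×19 by 19×2 → 11×2, cost 11·19·2 = 418; ((B·C)·D): 11×2 by 2×14 → 11×14, cost 11·2·14 = 308; cumulative 726; (A·((B·C)·D)): 20×11 by 11×14 → 20×14, cost 20·11·14 = 3080; cumulative 3806. Total 3806.
Order (2) = (A·(B·(C·D))): (C·D): 19×2 by 2×14 → 19×14, cost 19·2·14 = 532; (B·(C·D)): 11×19 by 19×14 → 11×14, cost 11·19·14 = 2926; cumulative 3458; (A·(B·(C·D))): 20×11 by 11×14 → 20×14, cost 20·11·14 = 3080; cumulative 6538. Total 6538.
Difference: |3806 − 6538| = 2732.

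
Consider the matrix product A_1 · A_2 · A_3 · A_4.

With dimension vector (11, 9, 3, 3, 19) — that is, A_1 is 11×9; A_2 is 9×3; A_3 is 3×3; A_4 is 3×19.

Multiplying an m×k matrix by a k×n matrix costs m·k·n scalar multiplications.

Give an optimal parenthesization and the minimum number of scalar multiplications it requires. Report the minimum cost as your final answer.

1005

Adjacent pairs: A_1A_2 = 11·9·3 = 297; A_2A_3 = 9·3·3 = 81; A_3A_4 = 3·3·19 = 171.
Length 3: A_1..A_3: k=1: 0+81+11·9·3=378; k=2: 297+0+11·3·3=396 → min 378 | A_2..A_4: k=2: 0+171+9·3·19=684; k=3: 81+0+9·3·19=594 → min 594.
Length 4: A_1..A_4: k=1: 0+594+11·9·19=2475; k=2: 297+171+11·3·19=1095; k=3: 378+0+11·3·19=1005 → min 1005.
Optimal parenthesization: ((A_1 · (A_2 · A_3)) · A_4) with cost 1005.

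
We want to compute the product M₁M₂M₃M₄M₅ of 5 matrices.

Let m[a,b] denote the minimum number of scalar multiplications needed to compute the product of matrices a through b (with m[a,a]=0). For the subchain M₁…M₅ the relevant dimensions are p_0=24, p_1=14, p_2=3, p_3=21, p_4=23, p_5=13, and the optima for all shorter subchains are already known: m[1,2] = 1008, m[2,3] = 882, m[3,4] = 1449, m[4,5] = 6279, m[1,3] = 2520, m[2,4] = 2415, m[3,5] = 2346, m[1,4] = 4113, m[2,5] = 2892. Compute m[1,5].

4290

m[1,5] = min over k∈[1,4] of m[1,k]+m[k+1,5]+p_{0}·p_k·p_{5}.
k=1: 0 + 2892 + 24·14·13 = 7260; k=2: 1008 + 2346 + 24·3·13 = 4290; k=3: 2520 + 6279 + 24·21·13 = 15351; k=4: 4113 + 0 + 24·23·13 = 11289.
Minimum: 4290 at k=2.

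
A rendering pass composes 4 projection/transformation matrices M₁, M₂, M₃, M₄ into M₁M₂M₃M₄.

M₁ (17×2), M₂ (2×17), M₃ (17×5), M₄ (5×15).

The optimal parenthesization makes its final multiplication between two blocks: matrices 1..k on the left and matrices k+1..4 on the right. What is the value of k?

Adjacent pairs: M₁M₂ = 17·2·17 = 578; M₂M₃ = 2·17·5 = 170; M₃M₄ = 17·5·15 = 1275.
Length 3: M₁..M₃: k=1: 0+170+17·2·5=340; k=2: 578+0+17·17·5=2023 → min 340 | M₂..M₄: k=2: 0+1275+2·17·15=1785; k=3: 170+0+2·5·15=320 → min 320.
Top-level splits: k=1: (M₁..M₁)·(M₂..M₄) → 0+320+17·2·15 = 830; k=2: (M₁..M₂)·(M₃..M₄) → 578+1275+17·17·15 = 6188; k=3: (M₁..M₃)·(M₄..M₄) → 340+0+17·5·15 = 1615.
Best split is after M₁, i.e. k = 1.

1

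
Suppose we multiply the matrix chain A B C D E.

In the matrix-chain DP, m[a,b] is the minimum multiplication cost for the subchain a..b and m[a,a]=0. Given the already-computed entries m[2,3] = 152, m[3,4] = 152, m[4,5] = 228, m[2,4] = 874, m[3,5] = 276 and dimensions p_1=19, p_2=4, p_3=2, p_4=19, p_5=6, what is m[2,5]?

608

m[2,5] = min over k∈[2,4] of m[2,k]+m[k+1,5]+p_{1}·p_k·p_{5}.
k=2: 0 + 276 + 19·4·6 = 732; k=3: 152 + 228 + 19·2·6 = 608; k=4: 874 + 0 + 19·19·6 = 3040.
Minimum: 608 at k=3.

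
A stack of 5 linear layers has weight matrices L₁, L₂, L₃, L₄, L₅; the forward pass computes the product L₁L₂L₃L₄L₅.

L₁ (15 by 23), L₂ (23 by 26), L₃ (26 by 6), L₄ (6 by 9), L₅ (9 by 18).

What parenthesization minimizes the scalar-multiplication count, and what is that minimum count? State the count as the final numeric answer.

8250

Adjacent pairs: L₁L₂ = 15·23·26 = 8970; L₂L₃ = 23·26·6 = 3588; L₃L₄ = 26·6·9 = 1404; L₄L₅ = 6·9·18 = 972.
Length 3: L₁..L₃: k=1: 0+3588+15·23·6=5658; k=2: 8970+0+15·26·6=11310 → min 5658 | L₂..L₄: k=2: 0+1404+23·26·9=6786; k=3: 3588+0+23·6·9=4830 → min 4830 | L₃..L₅: k=3: 0+972+26·6·18=3780; k=4: 1404+0+26·9·18=5616 → min 3780.
Length 4: L₁..L₄: k=1: 0+4830+15·23·9=7935; k=2: 8970+1404+15·26·9=13884; k=3: 5658+0+15·6·9=6468 → min 6468 | L₂..L₅: k=2: 0+3780+23·26·18=14544; k=3: 3588+972+23·6·18=7044; k=4: 4830+0+23·9·18=8556 → min 7044.
Length 5: L₁..L₅: k=1: 0+7044+15·23·18=13254; k=2: 8970+3780+15·26·18=19770; k=3: 5658+972+15·6·18=8250; k=4: 6468+0+15·9·18=8898 → min 8250.
Optimal parenthesization: ((L₁(L₂L₃))(L₄L₅)) with cost 8250.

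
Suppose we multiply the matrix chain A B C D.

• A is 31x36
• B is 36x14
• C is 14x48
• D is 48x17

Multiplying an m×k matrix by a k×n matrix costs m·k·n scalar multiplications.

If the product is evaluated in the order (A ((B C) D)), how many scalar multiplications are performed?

(B C): 36×14 by 14×48 → 36×48, cost 36·14·48 = 24192
((B C) D): 36×48 by 48×17 → 36×17, cost 36·48·17 = 29376; cumulative 53568
(A ((B C) D)): 31×36 by 36×17 → 31×17, cost 31·36·17 = 18972; cumulative 72540
Total: 72540 scalar multiplications.

72540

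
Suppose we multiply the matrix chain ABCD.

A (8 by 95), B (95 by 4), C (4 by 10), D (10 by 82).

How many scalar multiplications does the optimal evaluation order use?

Adjacent pairs: AB = 8·95·4 = 3040; BC = 95·4·10 = 3800; CD = 4·10·82 = 3280.
Length 3: A..C: k=1: 0+3800+8·95·10=11400; k=2: 3040+0+8·4·10=3360 → min 3360 | B..D: k=2: 0+3280+95·4·82=34440; k=3: 3800+0+95·10·82=81700 → min 34440.
Length 4: A..D: k=1: 0+34440+8·95·82=96760; k=2: 3040+3280+8·4·82=8944; k=3: 3360+0+8·10·82=9920 → min 8944.
Optimal order: ((AB)(CD)) with cost 8944.

8944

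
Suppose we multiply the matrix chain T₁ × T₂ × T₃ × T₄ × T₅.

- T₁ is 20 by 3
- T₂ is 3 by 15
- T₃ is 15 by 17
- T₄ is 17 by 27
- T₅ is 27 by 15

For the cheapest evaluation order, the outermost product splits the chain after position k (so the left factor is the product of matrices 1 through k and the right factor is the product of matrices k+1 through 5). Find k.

1

Adjacent pairs: T₁T₂ = 20·3·15 = 900; T₂T₃ = 3·15·17 = 765; T₃T₄ = 15·17·27 = 6885; T₄T₅ = 17·27·15 = 6885.
Length 3: T₁..T₃: k=1: 0+765+20·3·17=1785; k=2: 900+0+20·15·17=6000 → min 1785 | T₂..T₄: k=2: 0+6885+3·15·27=8100; k=3: 765+0+3·17·27=2142 → min 2142 | T₃..T₅: k=3: 0+6885+15·17·15=10710; k=4: 6885+0+15·27·15=12960 → min 10710.
Length 4: T₁..T₄: k=1: 0+2142+20·3·27=3762; k=2: 900+6885+20·15·27=15885; k=3: 1785+0+20·17·27=10965 → min 3762 | T₂..T₅: k=2: 0+10710+3·15·15=11385; k=3: 765+6885+3·17·15=8415; k=4: 2142+0+3·27·15=3357 → min 3357.
Top-level splits: k=1: (T₁..T₁)·(T₂..T₅) → 0+3357+20·3·15 = 4257; k=2: (T₁..T₂)·(T₃..T₅) → 900+10710+20·15·15 = 16110; k=3: (T₁..T₃)·(T₄..T₅) → 1785+6885+20·17·15 = 13770; k=4: (T₁..T₄)·(T₅..T₅) → 3762+0+20·27·15 = 11862.
Best split is after T₁, i.e. k = 1.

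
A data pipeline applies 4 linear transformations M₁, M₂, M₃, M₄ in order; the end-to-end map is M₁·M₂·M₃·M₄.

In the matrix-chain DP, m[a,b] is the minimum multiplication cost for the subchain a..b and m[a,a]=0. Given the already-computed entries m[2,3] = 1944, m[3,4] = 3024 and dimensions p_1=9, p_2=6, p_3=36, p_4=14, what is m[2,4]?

3780

m[2,4] = min over k∈[2,3] of m[2,k]+m[k+1,4]+p_{1}·p_k·p_{4}.
k=2: 0 + 3024 + 9·6·14 = 3780; k=3: 1944 + 0 + 9·36·14 = 6480.
Minimum: 3780 at k=2.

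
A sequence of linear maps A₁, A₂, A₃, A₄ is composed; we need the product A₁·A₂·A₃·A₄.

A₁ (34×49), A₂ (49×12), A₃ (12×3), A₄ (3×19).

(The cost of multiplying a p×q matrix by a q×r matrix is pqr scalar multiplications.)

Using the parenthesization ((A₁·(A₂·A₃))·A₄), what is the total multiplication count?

8700

(A₂·A₃): 49×12 by 12×3 → 49×3, cost 49·12·3 = 1764
(A₁·(A₂·A₃)): 34×49 by 49×3 → 34×3, cost 34·49·3 = 4998; cumulative 6762
((A₁·(A₂·A₃))·A₄): 34×3 by 3×19 → 34×19, cost 34·3·19 = 1938; cumulative 8700
Total: 8700 scalar multiplications.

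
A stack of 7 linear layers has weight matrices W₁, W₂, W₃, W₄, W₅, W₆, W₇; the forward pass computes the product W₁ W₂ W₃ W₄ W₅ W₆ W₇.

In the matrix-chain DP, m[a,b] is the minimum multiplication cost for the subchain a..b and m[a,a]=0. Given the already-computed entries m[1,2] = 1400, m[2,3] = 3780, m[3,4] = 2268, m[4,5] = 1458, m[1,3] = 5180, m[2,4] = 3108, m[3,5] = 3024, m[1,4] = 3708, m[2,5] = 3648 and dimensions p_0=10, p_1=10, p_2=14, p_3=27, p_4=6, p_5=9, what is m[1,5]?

4248

m[1,5] = min over k∈[1,4] of m[1,k]+m[k+1,5]+p_{0}·p_k·p_{5}.
k=1: 0 + 3648 + 10·10·9 = 4548; k=2: 1400 + 3024 + 10·14·9 = 5684; k=3: 5180 + 1458 + 10·27·9 = 9068; k=4: 3708 + 0 + 10·6·9 = 4248.
Minimum: 4248 at k=4.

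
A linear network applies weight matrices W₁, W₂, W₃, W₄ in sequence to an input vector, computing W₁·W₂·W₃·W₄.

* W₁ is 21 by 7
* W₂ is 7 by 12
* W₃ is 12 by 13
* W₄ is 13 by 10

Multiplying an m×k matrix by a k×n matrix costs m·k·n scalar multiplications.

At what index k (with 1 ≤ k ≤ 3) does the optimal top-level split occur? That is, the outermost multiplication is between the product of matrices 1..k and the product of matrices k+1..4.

Adjacent pairs: W₁W₂ = 21·7·12 = 1764; W₂W₃ = 7·12·13 = 1092; W₃W₄ = 12·13·10 = 1560.
Length 3: W₁..W₃: k=1: 0+1092+21·7·13=3003; k=2: 1764+0+21·12·13=5040 → min 3003 | W₂..W₄: k=2: 0+1560+7·12·10=2400; k=3: 1092+0+7·13·10=2002 → min 2002.
Top-level splits: k=1: (W₁..W₁)·(W₂..W₄) → 0+2002+21·7·10 = 3472; k=2: (W₁..W₂)·(W₃..W₄) → 1764+1560+21·12·10 = 5844; k=3: (W₁..W₃)·(W₄..W₄) → 3003+0+21·13·10 = 5733.
Best split is after W₁, i.e. k = 1.

1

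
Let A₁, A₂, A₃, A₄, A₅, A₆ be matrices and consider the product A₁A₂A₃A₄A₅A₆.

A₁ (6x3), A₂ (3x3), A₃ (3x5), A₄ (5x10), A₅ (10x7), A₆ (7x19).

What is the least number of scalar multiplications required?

1146

Adjacent pairs: A₁A₂ = 6·3·3 = 54; A₂A₃ = 3·3·5 = 45; A₃A₄ = 3·5·10 = 150; A₄A₅ = 5·10·7 = 350; A₅A₆ = 10·7·19 = 1330.
Length 3: A₁..A₃: k=1: 0+45+6·3·5=135; k=2: 54+0+6·3·5=144 → min 135 | A₂..A₄: k=2: 0+150+3·3·10=240; k=3: 45+0+3·5·10=195 → min 195 | A₃..A₅: k=3: 0+350+3·5·7=455; k=4: 150+0+3·10·7=360 → min 360 | A₄..A₆: k=4: 0+1330+5·10·19=2280; k=5: 350+0+5·7·19=1015 → min 1015.
Length 4: A₁..A₄: k=1: 0+195+6·3·10=375; k=2: 54+150+6·3·10=384; k=3: 135+0+6·5·10=435 → min 375 | A₂..A₅: k=2: 0+360+3·3·7=423; k=3: 45+350+3·5·7=500; k=4: 195+0+3·10·7=405 → min 405 | A₃..A₆: k=3: 0+1015+3·5·19=1300; k=4: 150+1330+3·10·19=2050; k=5: 360+0+3·7·19=759 → min 759.
Length 5: A₁..A₅: k=1: 0+405+6·3·7=531; k=2: 54+360+6·3·7=540; k=3: 135+350+6·5·7=695; k=4: 375+0+6·10·7=795 → min 531 | A₂..A₆: k=2: 0+759+3·3·19=930; k=3: 45+1015+3·5·19=1345; k=4: 195+1330+3·10·19=2095; k=5: 405+0+3·7·19=804 → min 804.
Length 6: A₁..A₆: k=1: 0+804+6·3·19=1146; k=2: 54+759+6·3·19=1155; k=3: 135+1015+6·5·19=1720; k=4: 375+1330+6·10·19=2845; k=5: 531+0+6·7·19=1329 → min 1146.
Optimal order: (A₁((((A₂A₃)A₄)A₅)A₆)) with cost 1146.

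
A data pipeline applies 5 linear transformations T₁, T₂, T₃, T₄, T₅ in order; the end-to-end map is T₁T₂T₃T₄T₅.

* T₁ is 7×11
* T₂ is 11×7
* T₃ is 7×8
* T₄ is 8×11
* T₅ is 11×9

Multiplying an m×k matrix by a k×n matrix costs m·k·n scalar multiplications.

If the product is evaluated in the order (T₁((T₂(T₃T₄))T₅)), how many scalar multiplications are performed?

(T₃T₄): 7×8 by 8×11 → 7×11, cost 7·8·11 = 616
(T₂(T₃T₄)): 11×7 by 7×11 → 11×11, cost 11·7·11 = 847; cumulative 1463
((T₂(T₃T₄))T₅): 11×11 by 11×9 → 11×9, cost 11·11·9 = 1089; cumulative 2552
(T₁((T₂(T₃T₄))T₅)): 7×11 by 11×9 → 7×9, cost 7·11·9 = 693; cumulative 3245
Total: 3245 scalar multiplications.

3245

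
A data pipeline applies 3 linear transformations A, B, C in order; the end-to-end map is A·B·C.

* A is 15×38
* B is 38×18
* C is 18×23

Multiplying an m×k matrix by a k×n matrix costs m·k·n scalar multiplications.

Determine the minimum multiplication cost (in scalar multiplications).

16470

Order (A·(B·C)): (B·C): 38×18 by 18×23 → 38×23, cost 38·18·23 = 15732; (A·(B·C)): 15×38 by 38×23 → 15×23, cost 15·38·23 = 13110; cumulative 28842. Total 28842.
Order ((A·B)·C): (A·B): 15×38 by 38×18 → 15×18, cost 15·38·18 = 10260; ((A·B)·C): 15×18 by 18×23 → 15×23, cost 15·18·23 = 6210; cumulative 16470. Total 16470.
Minimum: 16470.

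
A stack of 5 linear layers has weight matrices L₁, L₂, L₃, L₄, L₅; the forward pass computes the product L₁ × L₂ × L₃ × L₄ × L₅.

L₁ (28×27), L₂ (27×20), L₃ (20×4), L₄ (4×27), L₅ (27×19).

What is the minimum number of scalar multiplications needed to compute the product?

Adjacent pairs: L₁L₂ = 28·27·20 = 15120; L₂L₃ = 27·20·4 = 2160; L₃L₄ = 20·4·27 = 2160; L₄L₅ = 4·27·19 = 2052.
Length 3: L₁..L₃: k=1: 0+2160+28·27·4=5184; k=2: 15120+0+28·20·4=17360 → min 5184 | L₂..L₄: k=2: 0+2160+27·20·27=16740; k=3: 2160+0+27·4·27=5076 → min 5076 | L₃..L₅: k=3: 0+2052+20·4·19=3572; k=4: 2160+0+20·27·19=12420 → min 3572.
Length 4: L₁..L₄: k=1: 0+5076+28·27·27=25488; k=2: 15120+2160+28·20·27=32400; k=3: 5184+0+28·4·27=8208 → min 8208 | L₂..L₅: k=2: 0+3572+27·20·19=13832; k=3: 2160+2052+27·4·19=6264; k=4: 5076+0+27·27·19=18927 → min 6264.
Length 5: L₁..L₅: k=1: 0+6264+28·27·19=20628; k=2: 15120+3572+28·20·19=29332; k=3: 5184+2052+28·4·19=9364; k=4: 8208+0+28·27·19=22572 → min 9364.
Optimal order: ((L₁ × (L₂ × L₃)) × (L₄ × L₅)) with cost 9364.

9364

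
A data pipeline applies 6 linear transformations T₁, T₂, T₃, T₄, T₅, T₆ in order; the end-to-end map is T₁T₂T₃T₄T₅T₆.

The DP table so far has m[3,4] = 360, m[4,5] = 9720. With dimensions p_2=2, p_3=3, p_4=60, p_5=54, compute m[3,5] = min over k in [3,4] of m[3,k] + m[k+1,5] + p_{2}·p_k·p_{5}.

6840

m[3,5] = min over k∈[3,4] of m[3,k]+m[k+1,5]+p_{2}·p_k·p_{5}.
k=3: 0 + 9720 + 2·3·54 = 10044; k=4: 360 + 0 + 2·60·54 = 6840.
Minimum: 6840 at k=4.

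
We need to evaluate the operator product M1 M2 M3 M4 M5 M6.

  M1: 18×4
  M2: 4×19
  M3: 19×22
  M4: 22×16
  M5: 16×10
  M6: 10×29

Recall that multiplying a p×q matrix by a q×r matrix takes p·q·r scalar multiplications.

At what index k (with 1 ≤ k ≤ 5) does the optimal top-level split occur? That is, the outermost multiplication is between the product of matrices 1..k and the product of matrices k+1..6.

Adjacent pairs: M1M2 = 18·4·19 = 1368; M2M3 = 4·19·22 = 1672; M3M4 = 19·22·16 = 6688; M4M5 = 22·16·10 = 3520; M5M6 = 16·10·29 = 4640.
Length 3: M1..M3: k=1: 0+1672+18·4·22=3256; k=2: 1368+0+18·19·22=8892 → min 3256 | M2..M4: k=2: 0+6688+4·19·16=7904; k=3: 1672+0+4·22·16=3080 → min 3080 | M3..M5: k=3: 0+3520+19·22·10=7700; k=4: 6688+0+19·16·10=9728 → min 7700 | M4..M6: k=4: 0+4640+22·16·29=14848; k=5: 3520+0+22·10·29=9900 → min 9900.
Length 4: M1..M4: k=1: 0+3080+18·4·16=4232; k=2: 1368+6688+18·19·16=13528; k=3: 3256+0+18·22·16=9592 → min 4232 | M2..M5: k=2: 0+7700+4·19·10=8460; k=3: 1672+3520+4·22·10=6072; k=4: 3080+0+4·16·10=3720 → min 3720 | M3..M6: k=3: 0+9900+19·22·29=22022; k=4: 6688+4640+19·16·29=20144; k=5: 7700+0+19·10·29=13210 → min 13210.
Length 5: M1..M5: k=1: 0+3720+18·4·10=4440; k=2: 1368+7700+18·19·10=12488; k=3: 3256+3520+18·22·10=10736; k=4: 4232+0+18·16·10=7112 → min 4440 | M2..M6: k=2: 0+13210+4·19·29=15414; k=3: 1672+9900+4·22·29=14124; k=4: 3080+4640+4·16·29=9576; k=5: 3720+0+4·10·29=4880 → min 4880.
Top-level splits: k=1: (M1..M1)·(M2..M6) → 0+4880+18·4·29 = 6968; k=2: (M1..M2)·(M3..M6) → 1368+13210+18·19·29 = 24496; k=3: (M1..M3)·(M4..M6) → 3256+9900+18·22·29 = 24640; k=4: (M1..M4)·(M5..M6) → 4232+4640+18·16·29 = 17224; k=5: (M1..M5)·(M6..M6) → 4440+0+18·10·29 = 9660.
Best split is after M1, i.e. k = 1.

1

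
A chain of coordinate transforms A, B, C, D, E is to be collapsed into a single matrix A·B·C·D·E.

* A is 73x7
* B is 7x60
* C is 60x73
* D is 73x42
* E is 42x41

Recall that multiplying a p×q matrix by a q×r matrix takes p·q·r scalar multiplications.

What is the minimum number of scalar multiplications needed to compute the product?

Adjacent pairs: AB = 73·7·60 = 30660; BC = 7·60·73 = 30660; CD = 60·73·42 = 183960; DE = 73·42·41 = 125706.
Length 3: A..C: k=1: 0+30660+73·7·73=67963; k=2: 30660+0+73·60·73=350400 → min 67963 | B..D: k=2: 0+183960+7·60·42=201600; k=3: 30660+0+7·73·42=52122 → min 52122 | C..E: k=3: 0+125706+60·73·41=305286; k=4: 183960+0+60·42·41=287280 → min 287280.
Length 4: A..D: k=1: 0+52122+73·7·42=73584; k=2: 30660+183960+73·60·42=398580; k=3: 67963+0+73·73·42=291781 → min 73584 | B..E: k=2: 0+287280+7·60·41=304500; k=3: 30660+125706+7·73·41=177317; k=4: 52122+0+7·42·41=64176 → min 64176.
Length 5: A..E: k=1: 0+64176+73·7·41=85127; k=2: 30660+287280+73·60·41=497520; k=3: 67963+125706+73·73·41=412158; k=4: 73584+0+73·42·41=199290 → min 85127.
Optimal order: (A·(((B·C)·D)·E)) with cost 85127.

85127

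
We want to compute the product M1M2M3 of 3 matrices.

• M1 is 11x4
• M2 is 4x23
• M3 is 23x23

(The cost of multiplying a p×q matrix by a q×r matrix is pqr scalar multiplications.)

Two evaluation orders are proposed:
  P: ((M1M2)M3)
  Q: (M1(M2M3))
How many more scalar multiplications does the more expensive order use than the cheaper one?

3703

Order P = ((M1M2)M3): (M1M2): 11×4 by 4×23 → 11×23, cost 11·4·23 = 1012; ((M1M2)M3): 11×23 by 23×23 → 11×23, cost 11·23·23 = 5819; cumulative 6831. Total 6831.
Order Q = (M1(M2M3)): (M2M3): 4×23 by 23×23 → 4×23, cost 4·23·23 = 2116; (M1(M2M3)): 11×4 by 4×23 → 11×23, cost 11·4·23 = 1012; cumulative 3128. Total 3128.
Difference: |6831 − 3128| = 3703.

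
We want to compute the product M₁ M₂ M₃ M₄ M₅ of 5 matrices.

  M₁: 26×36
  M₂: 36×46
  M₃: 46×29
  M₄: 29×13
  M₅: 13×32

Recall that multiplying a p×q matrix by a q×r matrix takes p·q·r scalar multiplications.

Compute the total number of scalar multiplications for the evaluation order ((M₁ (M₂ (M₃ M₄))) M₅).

61854

(M₃ M₄): 46×29 by 29×13 → 46×13, cost 46·29·13 = 17342
(M₂ (M₃ M₄)): 36×46 by 46×13 → 36×13, cost 36·46·13 = 21528; cumulative 38870
(M₁ (M₂ (M₃ M₄))): 26×36 by 36×13 → 26×13, cost 26·36·13 = 12168; cumulative 51038
((M₁ (M₂ (M₃ M₄))) M₅): 26×13 by 13×32 → 26×32, cost 26·13·32 = 10816; cumulative 61854
Total: 61854 scalar multiplications.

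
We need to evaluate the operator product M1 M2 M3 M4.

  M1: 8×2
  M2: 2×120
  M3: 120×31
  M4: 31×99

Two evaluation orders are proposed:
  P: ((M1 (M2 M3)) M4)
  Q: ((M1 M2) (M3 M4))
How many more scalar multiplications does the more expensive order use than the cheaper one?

432752

Order P = ((M1 (M2 M3)) M4): (M2 M3): 2×120 by 120×31 → 2×31, cost 2·120·31 = 7440; (M1 (M2 M3)): 8×2 by 2×31 → 8×31, cost 8·2·31 = 496; cumulative 7936; ((M1 (M2 M3)) M4): 8×31 by 31×99 → 8×99, cost 8·31·99 = 24552; cumulative 32488. Total 32488.
Order Q = ((M1 M2) (M3 M4)): (M1 M2): 8×2 by 2×120 → 8×120, cost 8·2·120 = 1920; (M3 M4): 120×31 by 31×99 → 120×99, cost 120·31·99 = 368280; ((M1 M2) (M3 M4)): 8×120 by 120×99 → 8×99, cost 8·120·99 = 95040; cumulative 465240. Total 465240.
Difference: |32488 − 465240| = 432752.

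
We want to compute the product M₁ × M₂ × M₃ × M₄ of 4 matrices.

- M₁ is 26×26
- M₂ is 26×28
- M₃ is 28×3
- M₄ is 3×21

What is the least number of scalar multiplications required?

Adjacent pairs: M₁M₂ = 26·26·28 = 18928; M₂M₃ = 26·28·3 = 2184; M₃M₄ = 28·3·21 = 1764.
Length 3: M₁..M₃: k=1: 0+2184+26·26·3=4212; k=2: 18928+0+26·28·3=21112 → min 4212 | M₂..M₄: k=2: 0+1764+26·28·21=17052; k=3: 2184+0+26·3·21=3822 → min 3822.
Length 4: M₁..M₄: k=1: 0+3822+26·26·21=18018; k=2: 18928+1764+26·28·21=35980; k=3: 4212+0+26·3·21=5850 → min 5850.
Optimal order: ((M₁ × (M₂ × M₃)) × M₄) with cost 5850.

5850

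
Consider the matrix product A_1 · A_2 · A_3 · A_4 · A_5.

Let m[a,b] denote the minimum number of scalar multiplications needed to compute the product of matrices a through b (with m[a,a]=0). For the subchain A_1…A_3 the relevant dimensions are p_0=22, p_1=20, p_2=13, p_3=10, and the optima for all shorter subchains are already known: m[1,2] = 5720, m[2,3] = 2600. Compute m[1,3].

m[1,3] = min over k∈[1,2] of m[1,k]+m[k+1,3]+p_{0}·p_k·p_{3}.
k=1: 0 + 2600 + 22·20·10 = 7000; k=2: 5720 + 0 + 22·13·10 = 8580.
Minimum: 7000 at k=1.

7000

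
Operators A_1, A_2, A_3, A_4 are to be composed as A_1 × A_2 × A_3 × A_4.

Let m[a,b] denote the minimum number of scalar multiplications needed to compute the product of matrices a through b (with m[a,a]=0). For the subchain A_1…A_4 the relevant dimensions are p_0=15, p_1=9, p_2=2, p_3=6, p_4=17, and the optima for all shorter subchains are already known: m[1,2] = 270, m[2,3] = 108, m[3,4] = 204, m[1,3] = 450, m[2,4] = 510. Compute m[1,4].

984

m[1,4] = min over k∈[1,3] of m[1,k]+m[k+1,4]+p_{0}·p_k·p_{4}.
k=1: 0 + 510 + 15·9·17 = 2805; k=2: 270 + 204 + 15·2·17 = 984; k=3: 450 + 0 + 15·6·17 = 1980.
Minimum: 984 at k=2.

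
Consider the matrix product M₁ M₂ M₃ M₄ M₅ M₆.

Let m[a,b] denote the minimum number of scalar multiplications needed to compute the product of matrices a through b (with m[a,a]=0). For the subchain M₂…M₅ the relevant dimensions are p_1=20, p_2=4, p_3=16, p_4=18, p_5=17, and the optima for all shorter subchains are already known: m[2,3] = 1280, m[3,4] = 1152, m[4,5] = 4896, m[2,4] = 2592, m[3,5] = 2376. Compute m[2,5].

3736

m[2,5] = min over k∈[2,4] of m[2,k]+m[k+1,5]+p_{1}·p_k·p_{5}.
k=2: 0 + 2376 + 20·4·17 = 3736; k=3: 1280 + 4896 + 20·16·17 = 11616; k=4: 2592 + 0 + 20·18·17 = 8712.
Minimum: 3736 at k=2.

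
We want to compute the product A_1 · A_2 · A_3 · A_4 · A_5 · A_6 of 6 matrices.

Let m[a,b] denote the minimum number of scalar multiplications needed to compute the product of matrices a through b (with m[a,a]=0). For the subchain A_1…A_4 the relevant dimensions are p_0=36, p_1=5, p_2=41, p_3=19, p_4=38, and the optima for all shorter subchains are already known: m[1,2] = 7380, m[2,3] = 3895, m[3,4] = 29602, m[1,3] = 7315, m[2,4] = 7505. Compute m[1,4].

m[1,4] = min over k∈[1,3] of m[1,k]+m[k+1,4]+p_{0}·p_k·p_{4}.
k=1: 0 + 7505 + 36·5·38 = 14345; k=2: 7380 + 29602 + 36·41·38 = 93070; k=3: 7315 + 0 + 36·19·38 = 33307.
Minimum: 14345 at k=1.

14345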